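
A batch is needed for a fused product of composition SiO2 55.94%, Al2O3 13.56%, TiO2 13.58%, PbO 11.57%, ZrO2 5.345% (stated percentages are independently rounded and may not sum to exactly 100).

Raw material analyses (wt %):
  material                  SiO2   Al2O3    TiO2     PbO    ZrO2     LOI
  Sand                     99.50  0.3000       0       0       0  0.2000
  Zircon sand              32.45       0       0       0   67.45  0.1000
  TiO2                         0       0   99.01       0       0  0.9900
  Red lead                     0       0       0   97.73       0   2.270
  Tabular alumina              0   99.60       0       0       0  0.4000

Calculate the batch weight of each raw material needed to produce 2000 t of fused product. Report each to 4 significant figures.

Batch per 2000 t fused product:
  Sand: 1073 t
  Zircon sand: 158.5 t
  TiO2: 274.3 t
  Red lead: 236.8 t
  Tabular alumina: 269.1 t
Total batch = 2012 t; LOI loss = 11.47 t; yield = 99.43%

Every computation keeps exact precision at all times. In-progress results are displayed, rounded to 4 significant digits, on the page — a single rounding completes each reported number — the derived quantities (the five compositions, the yield, ignition loss, totals, net glass mass) are carried in exact precision from the batch weights for 2000 t of glass, exactly as shown in either problem or answer.
The oxide mass targets at 2000 t fused product:
  SiO2: 55.94% × 2000 = 1119 t
  Al2O3: 13.56% × 2000 = 271.2 t
  TiO2: 13.58% × 2000 = 271.6 t
  PbO: 11.57% × 2000 = 231.4 t
  ZrO2: 5.345% × 2000 = 106.9 t
Balance tally, oxide-wise, given the weights on record, at the basis given (summed amounts equal target values once rounding is allowed for):
  SiO2: 1073·0.9950 + 158.5·0.3245 = 1119 t (target 1119 t)
  Al2O3: 1073·0.003000 + 269.1·0.9960 = 271.2 t (target 271.2 t)
  TiO2: 274.3·0.9901 = 271.6 t (target 271.6 t)
  PbO: 236.8·0.9773 = 231.4 t (target 231.4 t)
  ZrO2: 158.5·0.6745 = 106.9 t (target 106.9 t)
Mass balance on the glass: Σ batch − LOI loss = 2000 t (per-oxide target masses sum to 2000 t; versus the stated basis of 2000 t — gaps are rounding artifacts).
Summing the batch: Σ batch = 2012 t; ignition loss, Σ(batch × LOI) = 11.47 t; yield, glass over the total, = 99.43%.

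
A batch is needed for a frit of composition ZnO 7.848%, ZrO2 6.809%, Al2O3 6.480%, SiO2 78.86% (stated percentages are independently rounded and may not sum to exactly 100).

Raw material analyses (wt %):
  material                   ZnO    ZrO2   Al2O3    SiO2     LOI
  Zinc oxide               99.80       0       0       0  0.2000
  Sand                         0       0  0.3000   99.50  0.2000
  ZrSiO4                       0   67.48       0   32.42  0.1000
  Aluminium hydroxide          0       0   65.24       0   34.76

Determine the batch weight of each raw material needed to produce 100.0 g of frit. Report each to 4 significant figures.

Batch per 100.0 g frit:
  Zinc oxide: 7.864 g
  Sand: 75.97 g
  ZrSiO4: 10.09 g
  Aluminium hydroxide: 9.583 g
Total batch = 103.5 g; LOI loss = 3.509 g; yield = 96.61%

The whole derivation carries full precision in every operation. Intermediates are displayed, rounded to 4 significant figures, in the working; each reported result takes just one rounding. All derived quantities are computed from the batch weights for 100.0 g of glass at full float precision (the yield, ignition loss, net glass mass, the four compositions, totals), as written in either problem or answer.
Target masses of each oxide per 100.0 g frit:
  ZnO: 7.848% × 100.0 = 7.848 g
  ZrO2: 6.809% × 100.0 = 6.809 g
  Al2O3: 6.480% × 100.0 = 6.480 g
  SiO2: 78.86% × 100.0 = 78.86 g
Balance tally, oxide-wise, applying the batch weights above, versus the basis set out (sum by sum, the targets are met net of answer rounding effects):
  ZnO: 7.864·0.9980 = 7.848 g (target 7.848 g)
  ZrO2: 10.09·0.6748 = 6.809 g (target 6.809 g)
  Al2O3: 75.97·0.003000 + 9.583·0.6524 = 6.480 g (target 6.480 g)
  SiO2: 75.97·0.9950 + 10.09·0.3242 = 78.86 g (target 78.86 g)
Glass-mass bookkeeping: batch Σ − ignition loss = 100.0 g (the Σ of target masses is 100.0 g; the stated basis being 100.0 g — gaps are rounding artifacts).
Total batch = Σ batch = 103.5 g; LOI loss = Σ batch·LOI = 3.509 g; yield, glass over the total, = 96.61%.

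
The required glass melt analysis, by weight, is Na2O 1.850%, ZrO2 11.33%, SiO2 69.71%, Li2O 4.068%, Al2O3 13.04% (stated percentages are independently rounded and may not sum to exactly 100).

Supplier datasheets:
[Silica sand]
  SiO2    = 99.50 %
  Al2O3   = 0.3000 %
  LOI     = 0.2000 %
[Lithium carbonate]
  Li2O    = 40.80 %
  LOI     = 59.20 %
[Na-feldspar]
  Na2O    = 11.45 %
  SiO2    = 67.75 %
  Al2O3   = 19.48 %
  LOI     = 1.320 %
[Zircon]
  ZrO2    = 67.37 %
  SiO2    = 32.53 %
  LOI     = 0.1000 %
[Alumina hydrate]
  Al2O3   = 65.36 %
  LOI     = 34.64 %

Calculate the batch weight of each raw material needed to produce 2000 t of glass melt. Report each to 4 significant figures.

Values along the way appear, rounded to 4 significant digits, as written — every computation runs at full precision through every step — each reported figure receives exactly one rounding; derived quantities, which include totals, the five compositions, yield, ignition loss, glass mass, are carried at full precision, as given in problem or answer, using the weight values per 2000 t of glass.
Target oxide masses per 2000 t glass melt:
  Na2O: 1.850% × 2000 = 37.00 t
  ZrO2: 11.33% × 2000 = 226.6 t
  SiO2: 69.71% × 2000 = 1394 t
  Li2O: 4.068% × 2000 = 81.36 t
  Al2O3: 13.04% × 2000 = 260.8 t
Oxide-by-oxide audit using the reported weights, against the basis in use (target by target, the sums agree given rounding of the digits):
  Na2O: 323.1·0.1145 = 36.99 t (target 37.00 t)
  ZrO2: 336.4·0.6737 = 226.6 t (target 226.6 t)
  SiO2: 1071·0.9950 + 323.1·0.6775 + 336.4·0.3253 = 1394 t (target 1394 t)
  Li2O: 199.4·0.4080 = 81.36 t (target 81.36 t)
  Al2O3: 1071·0.003000 + 323.1·0.1948 + 297.8·0.6536 = 260.8 t (target 260.8 t)
Glass-mass bookkeeping: batch Σ − ignition loss = 2000 t (targets for the oxides total 2000 t; the stated basis being 2000 t — gaps are rounding artifacts).
Batch grand total — Σ batch = 2228 t; the LOI term Σ batch·LOI equals 227.9 t; the yield ratio, glass ÷ batch: 89.77%.

Batch per 2000 t glass melt:
  Silica sand: 1071 t
  Lithium carbonate: 199.4 t
  Na-feldspar: 323.1 t
  Zircon: 336.4 t
  Alumina hydrate: 297.8 t
Total batch = 2228 t; LOI loss = 227.9 t; yield = 89.77%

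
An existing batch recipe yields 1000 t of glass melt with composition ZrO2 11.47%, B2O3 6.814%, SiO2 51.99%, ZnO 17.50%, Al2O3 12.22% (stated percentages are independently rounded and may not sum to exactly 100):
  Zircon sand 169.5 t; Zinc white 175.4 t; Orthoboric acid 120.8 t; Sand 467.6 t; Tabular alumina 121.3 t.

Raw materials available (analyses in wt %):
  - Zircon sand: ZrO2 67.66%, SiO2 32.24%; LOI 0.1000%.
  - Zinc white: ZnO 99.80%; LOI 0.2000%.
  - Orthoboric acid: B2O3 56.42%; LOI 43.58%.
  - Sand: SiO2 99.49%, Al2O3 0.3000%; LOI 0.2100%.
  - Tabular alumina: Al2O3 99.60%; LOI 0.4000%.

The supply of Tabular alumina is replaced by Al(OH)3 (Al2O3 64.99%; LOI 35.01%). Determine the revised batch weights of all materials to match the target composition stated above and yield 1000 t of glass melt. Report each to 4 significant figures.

Revised batch per 1000 t glass melt:
  Zircon sand: 169.5 t
  Zinc white: 175.4 t
  Orthoboric acid: 120.8 t
  Sand: 467.6 t
  Al(OH)3: 185.9 t
Total batch = 1119 t; LOI loss = 119.2 t

All internal work holds exact precision from start to finish — working values are shown, rounded to four significant digits, within the worked lines; exactly one rounding is applied to every reported figure — derived quantities are rebuilt from the batch weights at 1000 t of glass at full float precision (the yield, net glass mass, five oxide percentages, totals, ignition loss) as given in the question or the answer.
Oxide mass targets, per 1000 t glass melt:
  ZrO2: 11.47% × 1000 = 114.7 t
  B2O3: 6.814% × 1000 = 68.14 t
  SiO2: 51.99% × 1000 = 519.9 t
  ZnO: 17.50% × 1000 = 175.0 t
  Al2O3: 12.22% × 1000 = 122.2 t
Sums-versus-targets review working from each reported weight, relative to the basis at hand (oxide sums agree with the targets inside rounding margins):
  ZrO2: 169.5·0.6766 = 114.7 t (target 114.7 t)
  B2O3: 120.8·0.5642 = 68.16 t (target 68.14 t)
  SiO2: 169.5·0.3224 + 467.6·0.9949 = 519.9 t (target 519.9 t)
  ZnO: 175.4·0.9980 = 175.0 t (target 175.0 t)
  Al2O3: 467.6·0.003000 + 185.9·0.6499 = 122.2 t (target 122.2 t)
Glass mass check: batch total minus LOI = 1000 t (targets for the oxides total 999.9 t; basis as stated: 1000 t — differing by rounding only).
Batch total: Σ batch = 1119 t; LOI loss = Σ batch·LOI = 119.2 t; yield = glass ÷ total batch = 89.35%.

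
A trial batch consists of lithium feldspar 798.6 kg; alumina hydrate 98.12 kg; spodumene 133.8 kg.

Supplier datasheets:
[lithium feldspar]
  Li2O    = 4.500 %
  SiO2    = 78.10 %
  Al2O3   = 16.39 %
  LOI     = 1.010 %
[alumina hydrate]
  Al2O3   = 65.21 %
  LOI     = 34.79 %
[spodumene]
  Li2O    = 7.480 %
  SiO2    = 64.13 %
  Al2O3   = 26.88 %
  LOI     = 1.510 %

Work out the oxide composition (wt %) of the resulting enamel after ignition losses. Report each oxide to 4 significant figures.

Glass mass = 986.3 kg (batch 1031 − LOI 44.22).
Composition: Li2O 4.658%, SiO2 71.94%, Al2O3 23.40%

Mid-chain values are shown (rounded to 4 significant digits) in the printout — each numeric step keeps exact precision throughout; a single rounding produces every reported result — derived quantities (three oxide percentages, LOI, totals, yield, glass mass) are computed using the weight values at 986.3 kg of glass in full float precision, as quoted within the problem or answer text.
What the batch supplies per oxide:
  Li2O: 798.6·0.04500 + 133.8·0.07480 = 45.95 kg
  SiO2: 798.6·0.7810 + 133.8·0.6413 = 709.5 kg
  Al2O3: 798.6·0.1639 + 98.12·0.6521 + 133.8·0.2688 = 230.8 kg
LOI: 798.6·0.01010 + 98.12·0.3479 + 133.8·0.01510 = 44.22 kg
The glass mass, total less LOI, = 1031 − 44.22 = 986.3 kg (= the summed oxide contributions)
percent by weight: oxide/glass ×100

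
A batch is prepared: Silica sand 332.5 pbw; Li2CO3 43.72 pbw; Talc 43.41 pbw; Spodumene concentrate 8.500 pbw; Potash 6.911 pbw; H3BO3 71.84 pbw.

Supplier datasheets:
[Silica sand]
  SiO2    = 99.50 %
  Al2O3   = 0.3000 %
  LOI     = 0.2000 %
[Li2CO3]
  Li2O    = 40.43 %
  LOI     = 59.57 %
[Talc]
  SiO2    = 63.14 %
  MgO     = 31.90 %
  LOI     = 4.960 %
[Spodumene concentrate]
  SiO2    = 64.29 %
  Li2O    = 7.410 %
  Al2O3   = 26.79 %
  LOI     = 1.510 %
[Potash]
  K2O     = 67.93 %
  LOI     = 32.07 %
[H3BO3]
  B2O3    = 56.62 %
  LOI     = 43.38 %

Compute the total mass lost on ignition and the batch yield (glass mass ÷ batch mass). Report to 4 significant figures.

LOI loss = 62.37 pbw; glass = 444.5 pbw; yield = 87.70%

The working math runs at full precision at each step; the intermediate values are displayed, rounded to 4 significant digits, within the worked lines — a single rounding finalizes every reported value; all derived quantities are carried at exact precision (net glass mass, LOI, the totals, six oxide percentages, the yield) using the weight values for 444.5 pbw of glass exactly as printed in question or answer.
Material-by-material LOI:
  Silica sand: 332.5 × 0.002000 = 0.6650 pbw
  Li2CO3: 43.72 × 0.5957 = 26.04 pbw
  Talc: 43.41 × 0.04960 = 2.153 pbw
  Spodumene concentrate: 8.500 × 0.01510 = 0.1283 pbw
  Potash: 6.911 × 0.3207 = 2.216 pbw
  H3BO3: 71.84 × 0.4338 = 31.16 pbw
Total LOI = 62.37 pbw
Glass = batch − LOI = 506.9 − 62.37 = 444.5 pbw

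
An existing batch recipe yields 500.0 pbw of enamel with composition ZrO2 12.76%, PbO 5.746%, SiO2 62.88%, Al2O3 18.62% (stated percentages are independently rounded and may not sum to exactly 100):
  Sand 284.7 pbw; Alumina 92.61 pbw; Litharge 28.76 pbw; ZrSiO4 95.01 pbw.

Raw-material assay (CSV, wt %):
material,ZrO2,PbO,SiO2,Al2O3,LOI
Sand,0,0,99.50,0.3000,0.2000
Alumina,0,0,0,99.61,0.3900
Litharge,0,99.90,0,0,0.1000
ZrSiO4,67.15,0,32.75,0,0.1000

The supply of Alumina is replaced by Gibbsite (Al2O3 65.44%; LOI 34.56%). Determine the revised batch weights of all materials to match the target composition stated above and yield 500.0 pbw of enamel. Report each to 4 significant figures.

All arithmetic carries exact precision from first step to last; in-progress results appear, with 4-significant-figure rounding, in the printout. Every reported number sees exactly one rounding. The derived quantities (the totals, ignition loss, glass mass, four oxide percentages, yield) are computed at full precision from the weighed amounts at 500.0 pbw of glass exactly as shown in question or answer.
Per-oxide target masses for 500.0 pbw enamel:
  ZrO2: 12.76% × 500.0 = 63.80 pbw
  PbO: 5.746% × 500.0 = 28.73 pbw
  SiO2: 62.88% × 500.0 = 314.4 pbw
  Al2O3: 18.62% × 500.0 = 93.10 pbw
Mass-balance tally per oxide from the weights as reported, per the basis as stated (every target is met by its sum within answer rounding):
  ZrO2: 95.01·0.6715 = 63.80 pbw (target 63.80 pbw)
  PbO: 28.76·0.9990 = 28.73 pbw (target 28.73 pbw)
  SiO2: 284.7·0.9950 + 95.01·0.3275 = 314.4 pbw (target 314.4 pbw)
  Al2O3: 284.7·0.003000 + 141.0·0.6544 = 93.12 pbw (target 93.10 pbw)
Consistency of the glass mass: batch Σ − ignition loss = 500.0 pbw (summing oxide targets gives 500.0 pbw; versus the stated basis of 500.0 pbw — any gap is answer rounding).
Summing the batch: Σ batch = 549.5 pbw; LOI loss = Σ batch·LOI = 49.42 pbw; as yield: glass ÷ batch → 91.01%.

Revised batch per 500.0 pbw enamel:
  Sand: 284.7 pbw
  Gibbsite: 141.0 pbw
  Litharge: 28.76 pbw
  ZrSiO4: 95.01 pbw
Total batch = 549.5 pbw; LOI loss = 49.42 pbw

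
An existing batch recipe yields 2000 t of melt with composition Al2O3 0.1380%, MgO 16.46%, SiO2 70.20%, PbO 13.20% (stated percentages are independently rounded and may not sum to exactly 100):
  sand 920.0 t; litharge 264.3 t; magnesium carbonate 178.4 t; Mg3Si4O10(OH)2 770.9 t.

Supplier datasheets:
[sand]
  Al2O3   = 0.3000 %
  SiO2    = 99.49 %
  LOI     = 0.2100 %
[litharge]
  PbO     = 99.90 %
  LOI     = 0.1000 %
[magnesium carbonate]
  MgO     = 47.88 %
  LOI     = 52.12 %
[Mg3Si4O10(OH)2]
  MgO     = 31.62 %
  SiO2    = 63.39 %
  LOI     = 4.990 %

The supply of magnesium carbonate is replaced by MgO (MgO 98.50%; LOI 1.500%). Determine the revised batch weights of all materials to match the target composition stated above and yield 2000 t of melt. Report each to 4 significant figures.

Mid-chain values appear (rounded to 4 significant digits) in the printout — all arithmetic keeps full precision at all times — each reported value is rounded once only. The derived quantities are rebuilt in exact precision (net glass mass, the yield, the four compositions, the totals, ignition loss) from the batch weights for 2000 t of glass precisely as stated by problem or answer.
Target masses of each oxide per 2000 t melt:
  Al2O3: 0.1380% × 2000 = 2.760 t
  MgO: 16.46% × 2000 = 329.2 t
  SiO2: 70.20% × 2000 = 1404 t
  PbO: 13.20% × 2000 = 264.0 t
Checking each oxide sum with the batch weights as given, relative to the basis at hand (each sum matches its target mass exact up to rounding of places):
  Al2O3: 920.0·0.003000 = 2.760 t (target 2.760 t)
  MgO: 86.73·0.9850 + 770.9·0.3162 = 329.2 t (target 329.2 t)
  SiO2: 920.0·0.9949 + 770.9·0.6339 = 1404 t (target 1404 t)
  PbO: 264.3·0.9990 = 264.0 t (target 264.0 t)
The glass-mass cross-check: batch Σ − ignition loss = 2000 t (summing oxide targets gives 2000 t; stated basis 2000 t — a pure rounding effect).
Adding the batch up: Σ batch = 2042 t; loss to ignition Σ batch·LOI = 41.97 t; yield = glass ÷ total batch = 97.94%.

Revised batch per 2000 t melt:
  sand: 920.0 t
  litharge: 264.3 t
  MgO: 86.73 t
  Mg3Si4O10(OH)2: 770.9 t
Total batch = 2042 t; LOI loss = 41.97 t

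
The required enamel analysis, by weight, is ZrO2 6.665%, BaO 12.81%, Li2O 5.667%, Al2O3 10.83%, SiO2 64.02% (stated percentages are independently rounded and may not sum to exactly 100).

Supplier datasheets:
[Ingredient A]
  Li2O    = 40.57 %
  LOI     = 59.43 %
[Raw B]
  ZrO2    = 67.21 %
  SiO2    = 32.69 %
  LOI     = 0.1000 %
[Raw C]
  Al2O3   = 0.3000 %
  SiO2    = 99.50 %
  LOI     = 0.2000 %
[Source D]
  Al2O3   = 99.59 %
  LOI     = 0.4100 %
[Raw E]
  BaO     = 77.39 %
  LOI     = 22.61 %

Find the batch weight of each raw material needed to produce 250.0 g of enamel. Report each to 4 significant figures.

Batch per 250.0 g enamel:
  Ingredient A: 34.92 g
  Raw B: 24.79 g
  Raw C: 152.7 g
  Source D: 26.73 g
  Raw E: 41.38 g
Total batch = 280.5 g; LOI loss = 30.55 g; yield = 89.11%

Values along the way are printed, rounded to 4 significant digits, on the page; the whole derivation runs at exact precision throughout — a single rounding finalizes every reported figure. All derived quantities (ignition loss, totals, the yield, net glass mass, five oxide percentages) are computed in full precision from the batch weights per 250.0 g of glass, as quoted within either problem or answer.
Oxide-by-oxide targets in 250.0 g enamel:
  ZrO2: 6.665% × 250.0 = 16.66 g
  BaO: 12.81% × 250.0 = 32.02 g
  Li2O: 5.667% × 250.0 = 14.17 g
  Al2O3: 10.83% × 250.0 = 27.08 g
  SiO2: 64.02% × 250.0 = 160.0 g
Balance tally, oxide-wise, on the weights just shown, per the basis as stated (every target is met by its sum net of answer rounding effects):
  ZrO2: 24.79·0.6721 = 16.66 g (target 16.66 g)
  BaO: 41.38·0.7739 = 32.02 g (target 32.02 g)
  Li2O: 34.92·0.4057 = 14.17 g (target 14.17 g)
  Al2O3: 152.7·0.003000 + 26.73·0.9959 = 27.08 g (target 27.08 g)
  SiO2: 24.79·0.3269 + 152.7·0.9950 = 160.0 g (target 160.0 g)
Consistency of the glass mass: total charge less LOI = 250.0 g (targets for the oxides total 250.0 g; versus the stated basis of 250.0 g — any gap is answer rounding).
Batch total: Σ batch = 280.5 g; the LOI term Σ batch·LOI equals 30.55 g; yield: glass divided by total = 89.11%.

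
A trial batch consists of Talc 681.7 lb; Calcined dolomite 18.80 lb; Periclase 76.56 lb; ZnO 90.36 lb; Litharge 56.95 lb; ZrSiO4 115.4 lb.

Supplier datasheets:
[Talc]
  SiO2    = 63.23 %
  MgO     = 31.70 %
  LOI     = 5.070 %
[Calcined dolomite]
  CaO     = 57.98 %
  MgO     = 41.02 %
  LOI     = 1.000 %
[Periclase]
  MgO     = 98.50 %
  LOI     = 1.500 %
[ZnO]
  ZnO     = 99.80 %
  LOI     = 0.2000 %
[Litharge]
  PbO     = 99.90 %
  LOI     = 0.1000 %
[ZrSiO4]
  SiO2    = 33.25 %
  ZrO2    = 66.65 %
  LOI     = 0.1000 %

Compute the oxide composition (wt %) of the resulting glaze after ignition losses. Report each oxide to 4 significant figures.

In-progress results appear, rounded to four significant figures, when written out. The working math keeps full float precision throughout — each reported figure takes exactly one rounding — derived quantities are carried using the weight values for 1004 lb of glass at full float precision (six oxide percentages, the yield, ignition loss, net glass mass, the totals) exactly as shown in the problem or the answer.
Delivered oxide masses:
  CaO: 18.80·0.5798 = 10.90 lb
  SiO2: 681.7·0.6323 + 115.4·0.3325 = 469.4 lb
  MgO: 681.7·0.3170 + 18.80·0.4102 + 76.56·0.9850 = 299.2 lb
  ZnO: 90.36·0.9980 = 90.18 lb
  ZrO2: 115.4·0.6665 = 76.91 lb
  PbO: 56.95·0.9990 = 56.89 lb
LOI: 681.7·0.05070 + 18.80·0.01000 + 76.56·0.01500 + 90.36·0.002000 + 56.95·0.001000 + 115.4·0.001000 = 36.25 lb
Net of LOI, the glass mass = 1040 − 36.25 = 1004 lb (consistent with Σ oxide mass)
wt %: oxide over glass, times 100

Glass mass = 1004 lb (batch 1040 − LOI 36.25).
Composition: CaO 1.086%, SiO2 46.78%, MgO 29.82%, ZnO 8.986%, ZrO2 7.664%, PbO 5.669%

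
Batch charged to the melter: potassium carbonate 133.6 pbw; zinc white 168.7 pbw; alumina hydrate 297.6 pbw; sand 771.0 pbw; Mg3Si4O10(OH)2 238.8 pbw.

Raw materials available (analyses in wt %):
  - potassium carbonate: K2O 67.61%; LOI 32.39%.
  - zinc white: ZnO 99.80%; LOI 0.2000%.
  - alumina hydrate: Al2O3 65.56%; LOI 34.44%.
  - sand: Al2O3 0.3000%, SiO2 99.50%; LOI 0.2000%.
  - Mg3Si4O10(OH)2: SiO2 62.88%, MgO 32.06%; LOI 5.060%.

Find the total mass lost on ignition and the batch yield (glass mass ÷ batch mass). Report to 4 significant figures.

All internal work carries full float precision through the solve; intermediates are shown (rounded to four significant digits) within the worked lines. Every reported figure is rounded a single time. All derived quantities are computed from the batch weights at 1450 pbw of glass in full float precision (glass mass, five oxide percentages, LOI, the yield, the totals), exactly as printed in the problem or answer text.
Material-by-material LOI:
  potassium carbonate: 133.6 × 0.3239 = 43.27 pbw
  zinc white: 168.7 × 0.002000 = 0.3374 pbw
  alumina hydrate: 297.6 × 0.3444 = 102.5 pbw
  sand: 771.0 × 0.002000 = 1.542 pbw
  Mg3Si4O10(OH)2: 238.8 × 0.05060 = 12.08 pbw
Total LOI = 159.7 pbw
Glass = batch − LOI = 1610 − 159.7 = 1450 pbw

LOI loss = 159.7 pbw; glass = 1450 pbw; yield = 90.08%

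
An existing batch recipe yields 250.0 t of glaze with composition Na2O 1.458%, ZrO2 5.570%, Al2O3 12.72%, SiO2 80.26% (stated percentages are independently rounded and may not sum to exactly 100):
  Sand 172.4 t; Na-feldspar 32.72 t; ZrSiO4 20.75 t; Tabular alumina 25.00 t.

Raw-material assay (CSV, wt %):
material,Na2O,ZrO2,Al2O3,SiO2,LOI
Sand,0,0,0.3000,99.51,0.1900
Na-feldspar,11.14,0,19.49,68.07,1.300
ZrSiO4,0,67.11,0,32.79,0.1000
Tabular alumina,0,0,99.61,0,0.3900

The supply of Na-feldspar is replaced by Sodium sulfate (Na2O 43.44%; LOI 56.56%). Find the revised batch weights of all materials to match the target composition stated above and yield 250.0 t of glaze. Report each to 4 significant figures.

All arithmetic holds exact precision in all steps; working values are displayed, rounded to 4 significant figures, at each printed step. Exactly one rounding is applied to each reported value; the derived quantities, which include yield, LOI, the four compositions, net glass mass, totals, are recomputed at exact precision, precisely as stated by problem or answer, from the batch weights on 250.0 t of glass.
Target masses of each oxide per 250.0 t glaze:
  Na2O: 1.458% × 250.0 = 3.645 t
  ZrO2: 5.570% × 250.0 = 13.92 t
  Al2O3: 12.72% × 250.0 = 31.80 t
  SiO2: 80.26% × 250.0 = 200.6 t
Sums-versus-targets review given the weights on record, per the basis as stated (sums match the target masses given rounding of the digits):
  Na2O: 8.391·0.4344 = 3.645 t (target 3.645 t)
  ZrO2: 20.75·0.6711 = 13.93 t (target 13.92 t)
  Al2O3: 194.8·0.003000 + 31.34·0.9961 = 31.80 t (target 31.80 t)
  SiO2: 194.8·0.9951 + 20.75·0.3279 = 200.6 t (target 200.6 t)
Auditing the glass mass value: net batch after ignition = 250.0 t (targets for the oxides total 250.0 t; basis as stated: 250.0 t — deltas are rounding alone).
Adding the batch up: Σ batch = 255.3 t; LOI removed, Σ of batch·LOI: 5.259 t; yield: glass divided by total = 97.94%.

Revised batch per 250.0 t glaze:
  Sand: 194.8 t
  Sodium sulfate: 8.391 t
  ZrSiO4: 20.75 t
  Tabular alumina: 31.34 t
Total batch = 255.3 t; LOI loss = 5.259 t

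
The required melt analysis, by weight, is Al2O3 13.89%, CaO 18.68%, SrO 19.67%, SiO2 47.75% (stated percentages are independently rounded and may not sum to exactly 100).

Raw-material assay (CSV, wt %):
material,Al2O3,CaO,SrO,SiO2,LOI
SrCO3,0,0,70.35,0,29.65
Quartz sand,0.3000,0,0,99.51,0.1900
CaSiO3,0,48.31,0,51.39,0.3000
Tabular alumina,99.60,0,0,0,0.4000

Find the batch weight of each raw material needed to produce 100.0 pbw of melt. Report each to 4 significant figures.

Working values are shown rounded off to 4 significant digits as written; each numeric step keeps exact precision throughout — a single rounding produces every reported figure. All derived quantities, including LOI, net glass mass, the four compositions, the yield, totals, are recomputed using the weight values on 100.0 pbw of glass at full precision, as set out in question or answer.
Target masses of each oxide per 100.0 pbw melt:
  Al2O3: 13.89% × 100.0 = 13.89 pbw
  CaO: 18.68% × 100.0 = 18.68 pbw
  SrO: 19.67% × 100.0 = 19.67 pbw
  SiO2: 47.75% × 100.0 = 47.75 pbw
Balance tally, oxide-wise, on the weights just shown, for the quoted basis mass (target by target, the sums agree once rounding is allowed for):
  Al2O3: 28.02·0.003000 + 13.86·0.9960 = 13.89 pbw (target 13.89 pbw)
  CaO: 38.67·0.4831 = 18.68 pbw (target 18.68 pbw)
  SrO: 27.96·0.7035 = 19.67 pbw (target 19.67 pbw)
  SiO2: 28.02·0.9951 + 38.67·0.5139 = 47.76 pbw (target 47.75 pbw)
Glass-mass closure: total charge less LOI = 100.0 pbw (targets for the oxides total 99.99 pbw; basis as stated: 100.0 pbw — any gap is answer rounding).
Batch total: Σ batch = 108.5 pbw; LOI loss = Σ batch·LOI = 8.515 pbw; yield = glass ÷ total batch = 92.15%.

Batch per 100.0 pbw melt:
  SrCO3: 27.96 pbw
  Quartz sand: 28.02 pbw
  CaSiO3: 38.67 pbw
  Tabular alumina: 13.86 pbw
Total batch = 108.5 pbw; LOI loss = 8.515 pbw; yield = 92.15%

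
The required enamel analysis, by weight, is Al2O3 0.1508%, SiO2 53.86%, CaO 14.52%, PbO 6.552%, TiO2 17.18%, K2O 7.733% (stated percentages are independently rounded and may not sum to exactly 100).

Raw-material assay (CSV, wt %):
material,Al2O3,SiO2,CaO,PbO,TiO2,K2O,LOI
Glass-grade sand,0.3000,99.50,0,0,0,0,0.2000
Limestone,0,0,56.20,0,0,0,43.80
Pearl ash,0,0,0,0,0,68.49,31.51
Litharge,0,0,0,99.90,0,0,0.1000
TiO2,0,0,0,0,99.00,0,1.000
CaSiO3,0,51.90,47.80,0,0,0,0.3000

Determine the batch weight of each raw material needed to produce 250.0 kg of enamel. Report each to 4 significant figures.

Each numeric step keeps full precision from first step to last — the intermediate values are shown, rounded to four significant figures, alongside each step — a single rounding produces each reported value. Derived quantities are carried in exact precision (yield, net glass mass, the totals, LOI, six oxide percentages) from the weighed amounts at 250.0 kg of glass, as quoted within the problem or the answer.
Oxide-by-oxide targets in 250.0 kg enamel:
  Al2O3: 0.1508% × 250.0 = 0.3770 kg
  SiO2: 53.86% × 250.0 = 134.6 kg
  CaO: 14.52% × 250.0 = 36.30 kg
  PbO: 6.552% × 250.0 = 16.38 kg
  TiO2: 17.18% × 250.0 = 42.95 kg
  K2O: 7.733% × 250.0 = 19.33 kg
Oxide-by-oxide audit applying the batch weights above, per the basis as stated (sums match the target masses net of answer rounding effects):
  Al2O3: 125.7·0.003000 = 0.3771 kg (target 0.3770 kg)
  SiO2: 125.7·0.9950 + 18.52·0.5190 = 134.7 kg (target 134.6 kg)
  CaO: 48.84·0.5620 + 18.52·0.4780 = 36.30 kg (target 36.30 kg)
  PbO: 16.40·0.9990 = 16.38 kg (target 16.38 kg)
  TiO2: 43.38·0.9900 = 42.95 kg (target 42.95 kg)
  K2O: 28.23·0.6849 = 19.33 kg (target 19.33 kg)
Glass-mass sanity pass: net batch after ignition = 250.0 kg (targets for the oxides total 250.0 kg; with the basis standing at 250.0 kg — differing by rounding only).
Whole-batch sum: Σ batch = 281.1 kg; Σ batch·LOI gives LOI loss = 31.04 kg; yield: glass divided by total = 88.95%.

Batch per 250.0 kg enamel:
  Glass-grade sand: 125.7 kg
  Limestone: 48.84 kg
  Pearl ash: 28.23 kg
  Litharge: 16.40 kg
  TiO2: 43.38 kg
  CaSiO3: 18.52 kg
Total batch = 281.1 kg; LOI loss = 31.04 kg; yield = 88.95%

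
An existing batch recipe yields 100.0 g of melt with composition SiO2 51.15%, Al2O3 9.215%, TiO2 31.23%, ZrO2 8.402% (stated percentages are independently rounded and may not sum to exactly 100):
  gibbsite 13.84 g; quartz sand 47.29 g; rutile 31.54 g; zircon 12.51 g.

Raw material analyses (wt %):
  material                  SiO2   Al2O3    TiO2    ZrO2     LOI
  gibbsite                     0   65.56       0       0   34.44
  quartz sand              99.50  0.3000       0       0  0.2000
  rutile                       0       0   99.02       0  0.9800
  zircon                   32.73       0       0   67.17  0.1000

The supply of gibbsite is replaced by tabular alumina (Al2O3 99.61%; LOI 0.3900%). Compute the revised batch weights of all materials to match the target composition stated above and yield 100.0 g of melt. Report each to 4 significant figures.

All arithmetic holds exact precision at each step; the intermediate values are printed, with 4-significant-figure rounding, at each printed step. A single rounding produces every reported figure. Derived quantities (glass mass, totals, the yield, four oxide percentages, LOI) are rebuilt in full precision using the weight values on 100.0 g of glass, as quoted within problem or answer.
The oxide mass targets at 100.0 g melt:
  SiO2: 51.15% × 100.0 = 51.15 g
  Al2O3: 9.215% × 100.0 = 9.215 g
  TiO2: 31.23% × 100.0 = 31.23 g
  ZrO2: 8.402% × 100.0 = 8.402 g
Verifying the oxide balance working from each reported weight, per the basis as stated (each sum matches its target mass modulo rounding of the values):
  SiO2: 47.29·0.9950 + 12.51·0.3273 = 51.15 g (target 51.15 g)
  Al2O3: 9.109·0.9961 + 47.29·0.003000 = 9.215 g (target 9.215 g)
  TiO2: 31.54·0.9902 = 31.23 g (target 31.23 g)
  ZrO2: 12.51·0.6717 = 8.403 g (target 8.402 g)
Auditing the glass mass value: batch Σ − ignition loss = 100.0 g (the targets, summed, come to 100.0 g; the stated basis being 100.0 g — gaps are rounding artifacts).
Batch grand total — Σ batch = 100.4 g; LOI removed, Σ of batch·LOI: 0.4517 g; yield: glass divided by total = 99.55%.

Revised batch per 100.0 g melt:
  tabular alumina: 9.109 g
  quartz sand: 47.29 g
  rutile: 31.54 g
  zircon: 12.51 g
Total batch = 100.4 g; LOI loss = 0.4517 g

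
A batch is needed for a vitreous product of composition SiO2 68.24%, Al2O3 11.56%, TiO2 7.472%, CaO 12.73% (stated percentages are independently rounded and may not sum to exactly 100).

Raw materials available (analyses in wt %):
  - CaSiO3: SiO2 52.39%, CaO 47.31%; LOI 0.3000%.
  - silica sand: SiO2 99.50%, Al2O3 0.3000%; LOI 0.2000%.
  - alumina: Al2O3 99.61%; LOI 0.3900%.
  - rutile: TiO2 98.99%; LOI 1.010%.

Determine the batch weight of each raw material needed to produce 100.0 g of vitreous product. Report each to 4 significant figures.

Intermediates appear (rounded to four significant figures) on the page. Every computation keeps full precision through every step — every reported value undergoes a single rounding — derived quantities, which include yield, totals, the four compositions, glass mass, ignition loss, are recomputed at exact precision, as set out in either problem or answer, starting from the weights per 100.0 g of glass.
Target masses of each oxide per 100.0 g vitreous product:
  SiO2: 68.24% × 100.0 = 68.24 g
  Al2O3: 11.56% × 100.0 = 11.56 g
  TiO2: 7.472% × 100.0 = 7.472 g
  CaO: 12.73% × 100.0 = 12.73 g
A balance pass over the oxides, from the weights as reported, at the basis given (each sum matches its target mass inside rounding margins):
  SiO2: 26.91·0.5239 + 54.42·0.9950 = 68.25 g (target 68.24 g)
  Al2O3: 54.42·0.003000 + 11.44·0.9961 = 11.56 g (target 11.56 g)
  TiO2: 7.548·0.9899 = 7.472 g (target 7.472 g)
  CaO: 26.91·0.4731 = 12.73 g (target 12.73 g)
Auditing the glass mass value: whole batch net of LOI = 100.0 g (the targets, summed, come to 100.0 g; versus the stated basis of 100.0 g — gaps are rounding artifacts).
Total batch = Σ batch = 100.3 g; LOI loss = Σ batch·LOI = 0.3104 g; glass ÷ batch gives a yield of 99.69%.

Batch per 100.0 g vitreous product:
  CaSiO3: 26.91 g
  silica sand: 54.42 g
  alumina: 11.44 g
  rutile: 7.548 g
Total batch = 100.3 g; LOI loss = 0.3104 g; yield = 99.69%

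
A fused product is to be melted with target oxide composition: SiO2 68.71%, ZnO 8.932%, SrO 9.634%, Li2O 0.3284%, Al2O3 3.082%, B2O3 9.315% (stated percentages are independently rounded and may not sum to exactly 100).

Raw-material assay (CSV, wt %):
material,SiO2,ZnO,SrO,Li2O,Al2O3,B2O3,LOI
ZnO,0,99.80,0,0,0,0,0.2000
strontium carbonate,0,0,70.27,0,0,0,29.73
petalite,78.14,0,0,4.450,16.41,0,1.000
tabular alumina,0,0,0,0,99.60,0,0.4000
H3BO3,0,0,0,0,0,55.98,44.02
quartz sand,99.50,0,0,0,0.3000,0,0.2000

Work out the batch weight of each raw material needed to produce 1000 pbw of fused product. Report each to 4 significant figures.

The working math maintains exact precision at every stage. Values along the way are displayed rounded off to 4 significant figures alongside each step; each reported result sees exactly one rounding. All derived quantities (glass mass, the yield, the totals, LOI, the six compositions) are re-derived using the weight values on 1000 pbw of glass in exact precision as given in the problem or answer text.
Oxide-by-oxide targets in 1000 pbw fused product:
  SiO2: 68.71% × 1000 = 687.1 pbw
  ZnO: 8.932% × 1000 = 89.32 pbw
  SrO: 9.634% × 1000 = 96.34 pbw
  Li2O: 0.3284% × 1000 = 3.284 pbw
  Al2O3: 3.082% × 1000 = 30.82 pbw
  B2O3: 9.315% × 1000 = 93.15 pbw
Mass-balance tally per oxide applying the batch weights above, against the basis in use (sums match the target masses up to rounding of the answer):
  SiO2: 73.80·0.7814 + 632.6·0.9950 = 687.1 pbw (target 687.1 pbw)
  ZnO: 89.50·0.9980 = 89.32 pbw (target 89.32 pbw)
  SrO: 137.1·0.7027 = 96.34 pbw (target 96.34 pbw)
  Li2O: 73.80·0.04450 = 3.284 pbw (target 3.284 pbw)
  Al2O3: 73.80·0.1641 + 16.88·0.9960 + 632.6·0.003000 = 30.82 pbw (target 30.82 pbw)
  B2O3: 166.4·0.5598 = 93.15 pbw (target 93.15 pbw)
The glass-mass cross-check: whole batch net of LOI = 1000 pbw (the targets, summed, come to 1000 pbw; the stated basis being 1000 pbw — differing by rounding only).
Batch grand total — Σ batch = 1116 pbw; loss to ignition Σ batch·LOI = 116.3 pbw; as yield: glass ÷ batch → 89.59%.

Batch per 1000 pbw fused product:
  ZnO: 89.50 pbw
  strontium carbonate: 137.1 pbw
  petalite: 73.80 pbw
  tabular alumina: 16.88 pbw
  H3BO3: 166.4 pbw
  quartz sand: 632.6 pbw
Total batch = 1116 pbw; LOI loss = 116.3 pbw; yield = 89.59%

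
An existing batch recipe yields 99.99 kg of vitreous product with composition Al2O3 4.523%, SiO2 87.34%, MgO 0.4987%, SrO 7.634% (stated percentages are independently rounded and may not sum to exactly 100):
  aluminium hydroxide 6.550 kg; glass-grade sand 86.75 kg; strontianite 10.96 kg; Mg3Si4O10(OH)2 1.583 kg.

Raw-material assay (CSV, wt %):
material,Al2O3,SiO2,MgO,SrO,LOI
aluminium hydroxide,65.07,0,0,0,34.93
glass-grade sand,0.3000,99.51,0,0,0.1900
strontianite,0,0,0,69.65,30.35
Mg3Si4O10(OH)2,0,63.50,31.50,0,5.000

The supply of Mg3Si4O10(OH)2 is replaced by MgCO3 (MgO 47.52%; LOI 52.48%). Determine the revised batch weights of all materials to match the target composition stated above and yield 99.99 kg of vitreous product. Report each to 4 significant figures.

Mid-chain values are displayed, rounded to four significant figures, as written — each numeric step keeps full float precision in every operation — a single rounding produces each reported value — all derived quantities (the yield, net glass mass, the totals, four oxide percentages, ignition loss) are carried in full float precision using the weight values per 99.99 kg of glass, precisely as stated by the question or the answer.
Target oxide masses per 99.99 kg vitreous product:
  Al2O3: 4.523% × 99.99 = 4.523 kg
  SiO2: 87.34% × 99.99 = 87.33 kg
  MgO: 0.4987% × 99.99 = 0.4987 kg
  SrO: 7.634% × 99.99 = 7.633 kg
Per-oxide balance check from the weights as reported, relative to the basis at hand (target by target, the sums agree up to rounding of the answer):
  Al2O3: 6.546·0.6507 + 87.76·0.003000 = 4.523 kg (target 4.523 kg)
  SiO2: 87.76·0.9951 = 87.33 kg (target 87.33 kg)
  MgO: 1.049·0.4752 = 0.4985 kg (target 0.4987 kg)
  SrO: 10.96·0.6965 = 7.634 kg (target 7.633 kg)
Consistency of the glass mass: Σ batch − LOI loss = 99.98 kg (the Σ of target masses is 99.99 kg; against the stated basis, 99.99 kg — differing by rounding only).
Whole-batch sum: Σ batch = 106.3 kg; LOI removed, Σ of batch·LOI: 6.330 kg; as yield: glass ÷ batch → 94.05%.

Revised batch per 99.99 kg vitreous product:
  aluminium hydroxide: 6.546 kg
  glass-grade sand: 87.76 kg
  strontianite: 10.96 kg
  MgCO3: 1.049 kg
Total batch = 106.3 kg; LOI loss = 6.330 kg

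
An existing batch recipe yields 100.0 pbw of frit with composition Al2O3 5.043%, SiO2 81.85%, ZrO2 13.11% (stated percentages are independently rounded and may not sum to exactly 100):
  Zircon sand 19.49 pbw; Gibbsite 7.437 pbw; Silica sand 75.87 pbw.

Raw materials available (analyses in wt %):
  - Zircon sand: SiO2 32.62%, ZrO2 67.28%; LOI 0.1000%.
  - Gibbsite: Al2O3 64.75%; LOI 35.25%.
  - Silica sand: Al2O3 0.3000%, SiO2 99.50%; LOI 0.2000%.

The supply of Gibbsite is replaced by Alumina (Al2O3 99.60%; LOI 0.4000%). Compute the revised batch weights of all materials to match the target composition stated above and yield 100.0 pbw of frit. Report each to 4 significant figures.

Revised batch per 100.0 pbw frit:
  Zircon sand: 19.49 pbw
  Alumina: 4.835 pbw
  Silica sand: 75.87 pbw
Total batch = 100.2 pbw; LOI loss = 0.1906 pbw

Full float precision is maintained in every operation. Values along the way are printed rounded off to 4 significant figures in the working. Each reported figure is rounded only once — derived quantities (glass mass, the yield, totals, ignition loss, the three compositions) are carried in exact precision from the batch weights per 100.0 pbw of glass, exactly as printed in question or answer.
Oxide-by-oxide targets in 100.0 pbw frit:
  Al2O3: 5.043% × 100.0 = 5.043 pbw
  SiO2: 81.85% × 100.0 = 81.85 pbw
  ZrO2: 13.11% × 100.0 = 13.11 pbw
Oxide-by-oxide audit per the reported batch figures, under the basis named above (sums match the target masses exact up to rounding of places):
  Al2O3: 4.835·0.9960 + 75.87·0.003000 = 5.043 pbw (target 5.043 pbw)
  SiO2: 19.49·0.3262 + 75.87·0.9950 = 81.85 pbw (target 81.85 pbw)
  ZrO2: 19.49·0.6728 = 13.11 pbw (target 13.11 pbw)
Auditing the glass mass value: the batch minus its LOI: 100.0 pbw (oxide target masses add up to 100.0 pbw; basis as stated: 100.0 pbw — deltas are rounding alone).
Adding the batch up: Σ batch = 100.2 pbw; LOI removed, Σ of batch·LOI: 0.1906 pbw; yield = glass ÷ total batch = 99.81%.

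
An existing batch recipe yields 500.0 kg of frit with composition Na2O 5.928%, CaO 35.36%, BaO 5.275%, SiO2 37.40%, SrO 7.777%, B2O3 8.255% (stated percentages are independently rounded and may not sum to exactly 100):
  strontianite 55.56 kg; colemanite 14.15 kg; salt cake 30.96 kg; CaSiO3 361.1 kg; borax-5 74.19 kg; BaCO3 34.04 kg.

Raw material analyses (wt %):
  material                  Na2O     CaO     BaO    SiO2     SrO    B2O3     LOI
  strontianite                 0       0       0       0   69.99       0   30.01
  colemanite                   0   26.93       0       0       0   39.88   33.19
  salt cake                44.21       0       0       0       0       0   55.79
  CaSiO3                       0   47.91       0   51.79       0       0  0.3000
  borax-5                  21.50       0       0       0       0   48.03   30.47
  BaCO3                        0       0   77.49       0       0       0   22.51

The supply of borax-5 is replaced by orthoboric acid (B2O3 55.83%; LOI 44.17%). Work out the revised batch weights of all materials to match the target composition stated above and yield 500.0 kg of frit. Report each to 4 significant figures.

Revised batch per 500.0 kg frit:
  strontianite: 55.56 kg
  colemanite: 14.15 kg
  salt cake: 67.04 kg
  CaSiO3: 361.1 kg
  orthoboric acid: 63.82 kg
  BaCO3: 34.04 kg
Total batch = 595.7 kg; LOI loss = 95.71 kg

Intermediates are shown with 4-significant-digit rounding when written out — full float precision is kept through the solve. A single rounding yields every reported figure; the derived quantities (the yield, net glass mass, six oxide percentages, the totals, LOI) are re-derived at full float precision using the weight values for 500.0 kg of glass, as written in the question or the answer.
The oxide mass targets at 500.0 kg frit:
  Na2O: 5.928% × 500.0 = 29.64 kg
  CaO: 35.36% × 500.0 = 176.8 kg
  BaO: 5.275% × 500.0 = 26.38 kg
  SiO2: 37.40% × 500.0 = 187.0 kg
  SrO: 7.777% × 500.0 = 38.88 kg
  B2O3: 8.255% × 500.0 = 41.28 kg
A balance pass over the oxides, per the reported batch figures, under the basis named above (sum by sum, the targets are met modulo rounding of the values):
  Na2O: 67.04·0.4421 = 29.64 kg (target 29.64 kg)
  CaO: 14.15·0.2693 + 361.1·0.4791 = 176.8 kg (target 176.8 kg)
  BaO: 34.04·0.7749 = 26.38 kg (target 26.38 kg)
  SiO2: 361.1·0.5179 = 187.0 kg (target 187.0 kg)
  SrO: 55.56·0.6999 = 38.89 kg (target 38.88 kg)
  B2O3: 14.15·0.3988 + 63.82·0.5583 = 41.27 kg (target 41.28 kg)
Glass-mass bookkeeping: total batch − LOI = 500.0 kg (the Σ of target masses is 500.0 kg; versus the stated basis of 500.0 kg — differing by rounding only).
Batch total: Σ batch = 595.7 kg; the LOI term Σ batch·LOI equals 95.71 kg; glass ÷ batch gives a yield of 83.93%.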